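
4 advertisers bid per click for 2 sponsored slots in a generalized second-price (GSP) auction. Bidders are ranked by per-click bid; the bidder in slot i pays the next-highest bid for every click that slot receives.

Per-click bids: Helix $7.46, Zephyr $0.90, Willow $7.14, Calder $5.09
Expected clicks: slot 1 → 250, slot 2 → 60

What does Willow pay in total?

Sorting advertisers: $7.46 (Helix) > $7.14 (Willow) > $5.09 (Calder) > …
Willow holds slot 2 → pays next bid $5.09 × 60 clicks = $305.40.

Willow pays $305.40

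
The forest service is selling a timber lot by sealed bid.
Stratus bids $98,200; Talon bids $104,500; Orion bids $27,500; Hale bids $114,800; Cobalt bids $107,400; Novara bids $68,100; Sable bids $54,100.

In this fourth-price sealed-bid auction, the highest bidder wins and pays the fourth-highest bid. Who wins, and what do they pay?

Rule: the highest bidder wins and pays the fourth-highest bid.
Bids in order: 114,800 (Hale) > 107,400 (Cobalt) > 104,500 (Talon) > 98,200 (Stratus) > 68,100 (Novara) > 54,100 (Sable) > …
Hale is highest; pays the fourth-highest bid, $98,200.

Hale pays $98,200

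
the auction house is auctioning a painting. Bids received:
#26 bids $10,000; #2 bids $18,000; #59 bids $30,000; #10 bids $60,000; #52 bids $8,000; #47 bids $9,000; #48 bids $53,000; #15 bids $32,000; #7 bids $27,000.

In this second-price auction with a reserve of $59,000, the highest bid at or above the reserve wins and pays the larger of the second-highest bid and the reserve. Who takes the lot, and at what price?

#10 pays $59,000

Sorting bids: 60,000 (#10) > 53,000 (#48) > 32,000 (#15) > 30,000 (#59) > 27,000 (#7) > 18,000 (#2) > …
#10 has the top bid at or above the reserve ($60,000).
max(second-highest $53,000, reserve $59,000) = $59,000.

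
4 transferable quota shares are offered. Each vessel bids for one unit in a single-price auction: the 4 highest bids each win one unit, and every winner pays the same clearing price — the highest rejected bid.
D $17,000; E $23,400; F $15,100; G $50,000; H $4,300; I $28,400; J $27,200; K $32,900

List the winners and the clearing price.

G, K, I, J; each pays $23,400

Sorting: 50,000 (G), 32,900 (K), 28,400 (I), 27,200 (J), 23,400 (E), 17,000 (D), …
The 4 highest are G, K, I, J.
Clearing price = highest rejected bid = $23,400.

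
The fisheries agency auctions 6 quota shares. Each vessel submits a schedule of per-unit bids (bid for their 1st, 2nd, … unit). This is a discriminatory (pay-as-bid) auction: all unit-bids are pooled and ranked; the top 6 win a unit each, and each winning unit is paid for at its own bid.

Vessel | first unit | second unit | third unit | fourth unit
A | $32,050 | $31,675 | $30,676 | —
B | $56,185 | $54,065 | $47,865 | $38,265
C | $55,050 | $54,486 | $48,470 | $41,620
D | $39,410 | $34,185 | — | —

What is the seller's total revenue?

Merging the schedules and taking the best 6: 56,185 (B-1), 55,050 (C-1), 54,486 (C-2), 54,065 (B-2), 48,470 (C-3), 47,865 (B-3)
Next rejected bid: $41,620 (not a price — pay-as-bid).
Each winning unit pays its own bid.
Revenue = 56,185 + 55,050 + 54,486 + 54,065 + 48,470 + 47,865 = $316,121.

Total revenue: $316,121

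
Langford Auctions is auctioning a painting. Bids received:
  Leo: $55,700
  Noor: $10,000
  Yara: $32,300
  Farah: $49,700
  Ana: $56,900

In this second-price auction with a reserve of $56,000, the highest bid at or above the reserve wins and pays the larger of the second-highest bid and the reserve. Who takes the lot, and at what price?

Ana pays $56,000

Rule: the highest bid at or above the reserve wins and pays the larger of the second-highest bid and the reserve.
Bids in order: 56,900 (Ana) > 55,700 (Leo) > 49,700 (Farah) > 32,300 (Yara) > 10,000 (Noor)
Highest eligible bid: Ana at $56,900.
max(second-highest $55,700, reserve $56,000) = $56,000.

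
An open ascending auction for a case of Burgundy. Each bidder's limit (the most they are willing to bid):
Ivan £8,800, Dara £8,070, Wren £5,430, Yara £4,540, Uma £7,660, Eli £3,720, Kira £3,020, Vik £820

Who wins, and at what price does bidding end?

Ivan wins at £8,070

Rule: the price rises until one bidder remains; the winner pays the price at which the last rival dropped out.
Sorting limits: 8,800 (Ivan) > 8,070 (Dara) > 7,660 (Uma) > 5,430 (Wren) > 4,540 (Yara) > 3,720 (Eli) > …
Bidding ends when Dara exits at £8,070; Ivan takes it.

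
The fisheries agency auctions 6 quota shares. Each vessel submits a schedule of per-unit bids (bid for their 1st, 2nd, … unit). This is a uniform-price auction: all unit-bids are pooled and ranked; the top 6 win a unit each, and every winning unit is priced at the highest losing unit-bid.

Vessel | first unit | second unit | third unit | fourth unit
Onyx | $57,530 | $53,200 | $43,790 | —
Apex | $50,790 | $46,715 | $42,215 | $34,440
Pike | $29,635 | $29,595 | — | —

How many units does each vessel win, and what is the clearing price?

All unit-bids, highest first — top 6: 57,530 (Onyx-1), 53,200 (Onyx-2), 50,790 (Apex-1), 46,715 (Apex-2), 43,790 (Onyx-3), 42,215 (Apex-3)
Highest rejected unit-bid = $34,440.
Allocation: Apex 3, Onyx 3.

Apex 3, Onyx 3; clearing price $34,440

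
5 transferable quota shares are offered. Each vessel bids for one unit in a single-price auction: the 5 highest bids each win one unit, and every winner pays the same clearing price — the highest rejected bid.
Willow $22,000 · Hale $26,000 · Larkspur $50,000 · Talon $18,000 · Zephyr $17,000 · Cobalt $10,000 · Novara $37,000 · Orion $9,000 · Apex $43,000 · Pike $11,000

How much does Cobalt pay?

Sorting: 50,000 (Larkspur), 43,000 (Apex), 37,000 (Novara), 26,000 (Hale), 22,000 (Willow), 18,000 (Talon), 17,000 (Zephyr), …
Winners (5 units): Larkspur, Apex, Novara, Hale, Willow.
First losing bid is Talon's $18,000, which sets the uniform price.
Cobalt does not win → pays $0.

Cobalt pays $0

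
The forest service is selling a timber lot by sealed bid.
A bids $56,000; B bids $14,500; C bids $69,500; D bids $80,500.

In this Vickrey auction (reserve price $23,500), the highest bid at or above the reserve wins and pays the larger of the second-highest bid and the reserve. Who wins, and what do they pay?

D pays $69,500

Sorting bids: 80,500 (D) > 69,500 (C) > 56,000 (A) > 14,500 (B)
D has the top bid at or above the reserve ($80,500).
max(second-highest $69,500, reserve $23,500) = $69,500; the reserve does not bind.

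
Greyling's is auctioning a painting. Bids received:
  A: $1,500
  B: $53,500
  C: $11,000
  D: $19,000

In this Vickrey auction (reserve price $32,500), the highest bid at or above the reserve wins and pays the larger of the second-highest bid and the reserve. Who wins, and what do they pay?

Sorting bids: 53,500 (B) > 19,000 (D) > 11,000 (C) > 1,500 (A)
Highest eligible bid: B at $53,500.
max(second-highest $19,000, reserve $32,500) = $32,500.

B pays $32,500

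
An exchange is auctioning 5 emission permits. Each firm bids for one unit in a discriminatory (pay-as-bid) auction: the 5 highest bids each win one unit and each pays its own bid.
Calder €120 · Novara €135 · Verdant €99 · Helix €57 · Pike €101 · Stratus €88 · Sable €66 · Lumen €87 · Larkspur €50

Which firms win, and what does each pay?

Sorting: 135 (Novara), 120 (Calder), 101 (Pike), 99 (Verdant), 88 (Stratus), 87 (Lumen), 66 (Sable), …
Winners (5 units): Novara, Calder, Pike, Verdant, Stratus.
Each winner pays its own bid: Novara €135, Calder €120, Pike €101, Verdant €99, Stratus €88.

Novara €135, Calder €120, Pike €101, Verdant €99, Stratus €88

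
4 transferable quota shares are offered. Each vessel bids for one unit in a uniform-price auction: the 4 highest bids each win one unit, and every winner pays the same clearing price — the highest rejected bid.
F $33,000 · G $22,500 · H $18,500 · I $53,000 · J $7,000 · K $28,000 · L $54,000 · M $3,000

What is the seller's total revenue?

Bids ranked high→low: 54,000 (L), 53,000 (I), 33,000 (F), 28,000 (K), 22,500 (G), 18,500 (H), …
Winners (4 units): L, I, F, K.
First losing bid is G's $22,500, which sets the uniform price.
Total revenue = 4 × $22,500 = $90,000.

Total revenue: $90,000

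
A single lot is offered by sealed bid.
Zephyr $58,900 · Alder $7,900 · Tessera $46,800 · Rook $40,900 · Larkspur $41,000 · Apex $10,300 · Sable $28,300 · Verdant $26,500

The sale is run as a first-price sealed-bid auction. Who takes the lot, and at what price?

First-price sealed-bid auction: the highest bidder wins and pays their own bid.
Bids in order: 58,900 (Zephyr) > 46,800 (Tessera) > 41,000 (Larkspur) > 40,900 (Rook) > 28,300 (Sable) > 26,500 (Verdant) > …
Zephyr has the highest bid and pays exactly that: $58,900.

Zephyr pays $58,900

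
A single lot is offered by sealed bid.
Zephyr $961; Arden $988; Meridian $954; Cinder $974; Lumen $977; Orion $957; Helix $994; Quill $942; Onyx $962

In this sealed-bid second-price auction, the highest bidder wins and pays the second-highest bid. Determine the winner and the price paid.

Sorting bids: 994 (Helix) > 988 (Arden) > 977 (Lumen) > 974 (Cinder) > 962 (Onyx) > 961 (Zephyr) > …
Helix is highest; pays the second-highest bid, $988.

Helix pays $988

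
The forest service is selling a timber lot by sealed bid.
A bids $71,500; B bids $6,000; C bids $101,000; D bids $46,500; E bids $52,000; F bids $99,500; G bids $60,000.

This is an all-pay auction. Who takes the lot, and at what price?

Bids ranked: 101,000 (C) > 99,500 (F) > 71,500 (A) > 60,000 (G) > 52,000 (E) > 46,500 (D) > …
C wins with the top bid; all bids are sunk regardless.

C pays $101,000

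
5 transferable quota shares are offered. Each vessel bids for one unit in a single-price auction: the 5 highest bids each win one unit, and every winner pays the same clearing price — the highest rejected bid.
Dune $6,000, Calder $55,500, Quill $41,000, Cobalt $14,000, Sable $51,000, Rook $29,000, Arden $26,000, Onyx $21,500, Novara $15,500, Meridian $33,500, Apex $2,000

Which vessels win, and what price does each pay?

Calder, Sable, Quill, Meridian, Rook; each pays $26,000

Bids ranked high→low: 55,500 (Calder), 51,000 (Sable), 41,000 (Quill), 33,500 (Meridian), 29,000 (Rook), 26,000 (Arden), 21,500 (Onyx), …
Top 5: Calder, Sable, Quill, Meridian, Rook.
First losing bid is Arden's $26,000, which sets the uniform price.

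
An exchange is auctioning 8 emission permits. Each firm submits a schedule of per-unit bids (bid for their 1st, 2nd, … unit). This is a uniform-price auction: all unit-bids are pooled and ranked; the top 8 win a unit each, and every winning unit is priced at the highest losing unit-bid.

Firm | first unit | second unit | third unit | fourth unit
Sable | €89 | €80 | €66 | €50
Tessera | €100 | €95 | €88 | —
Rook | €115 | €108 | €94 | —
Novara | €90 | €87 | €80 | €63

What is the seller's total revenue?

Total revenue: €696

Pooled unit-bids ranked (top 8): 115 (Rook-1), 108 (Rook-2), 100 (Tessera-1), 95 (Tessera-2), 94 (Rook-3), 90 (Novara-1), 89 (Sable-1), 88 (Tessera-3)
The (k+1)-th unit-bid is €87.
Allocation: Novara 1, Rook 3, Sable 1, Tessera 3. Every unit priced at €87.
Revenue = 8 × 87 = €696.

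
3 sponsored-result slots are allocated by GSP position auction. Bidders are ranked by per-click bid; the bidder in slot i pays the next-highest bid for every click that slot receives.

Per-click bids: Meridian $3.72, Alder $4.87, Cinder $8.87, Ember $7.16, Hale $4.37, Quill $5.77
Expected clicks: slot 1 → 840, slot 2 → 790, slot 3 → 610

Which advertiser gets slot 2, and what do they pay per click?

Ember; $5.77 per click

Sorting advertisers: $8.87 (Cinder) > $7.16 (Ember) > $5.77 (Quill) > $4.87 (Alder) > …
Slot 2 goes to the second-ranked bidder, Ember, who pays the next bid down: $5.77/click.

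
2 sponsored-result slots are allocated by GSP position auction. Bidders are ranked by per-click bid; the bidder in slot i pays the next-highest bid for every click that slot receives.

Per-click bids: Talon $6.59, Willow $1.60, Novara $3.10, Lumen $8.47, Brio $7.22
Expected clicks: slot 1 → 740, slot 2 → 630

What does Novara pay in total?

Novara pays $0.00

Sorting advertisers: $8.47 (Lumen) > $7.22 (Brio) > $6.59 (Talon) > …
Novara ranks below slot 2 → no slot, pays nothing.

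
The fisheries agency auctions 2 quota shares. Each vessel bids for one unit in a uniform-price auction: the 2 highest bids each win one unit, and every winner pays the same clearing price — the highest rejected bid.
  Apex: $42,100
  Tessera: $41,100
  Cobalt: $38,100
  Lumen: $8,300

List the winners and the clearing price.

Bids ranked high→low: 42,100 (Apex), 41,100 (Tessera), 38,100 (Cobalt), 8,300 (Lumen)
Winners (2 units): Apex, Tessera.
Highest unsuccessful bid: $38,100 → clearing price.

Apex, Tessera; each pays $38,100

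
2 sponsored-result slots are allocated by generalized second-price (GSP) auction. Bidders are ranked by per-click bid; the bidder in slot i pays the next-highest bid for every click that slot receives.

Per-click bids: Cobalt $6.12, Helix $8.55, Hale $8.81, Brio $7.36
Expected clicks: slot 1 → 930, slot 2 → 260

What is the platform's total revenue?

Total revenue: $9865.10

Sorting advertisers: $8.81 (Hale) > $8.55 (Helix) > $7.36 (Brio) > …
Slot 1: Hale pays $8.55 × 930 = $7951.50
Slot 2: Helix pays $7.36 × 260 = $1913.60
Total = $9865.10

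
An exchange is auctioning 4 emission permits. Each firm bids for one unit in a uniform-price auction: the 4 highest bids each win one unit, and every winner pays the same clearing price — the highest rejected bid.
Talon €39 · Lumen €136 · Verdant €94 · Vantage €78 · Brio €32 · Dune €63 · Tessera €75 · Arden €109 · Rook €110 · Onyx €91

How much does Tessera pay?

Tessera pays €0

Bids ranked high→low: 136 (Lumen), 110 (Rook), 109 (Arden), 94 (Verdant), 91 (Onyx), 78 (Vantage), …
Winners (4 units): Lumen, Rook, Arden, Verdant.
Clearing price = highest rejected bid = €91.
Tessera does not win → pays €0.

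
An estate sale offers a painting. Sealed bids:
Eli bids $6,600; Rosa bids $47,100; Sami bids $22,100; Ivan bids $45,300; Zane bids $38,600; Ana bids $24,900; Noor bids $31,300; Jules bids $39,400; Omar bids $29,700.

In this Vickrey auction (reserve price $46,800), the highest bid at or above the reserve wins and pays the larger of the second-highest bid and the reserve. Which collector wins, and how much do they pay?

Bids ranked: 47,100 (Rosa) > 45,300 (Ivan) > 39,400 (Jules) > 38,600 (Zane) > 31,300 (Noor) > 29,700 (Omar) > …
Highest eligible bid: Rosa at $47,100.
max(second-highest $45,300, reserve $46,800) = $46,800.

Rosa pays $46,800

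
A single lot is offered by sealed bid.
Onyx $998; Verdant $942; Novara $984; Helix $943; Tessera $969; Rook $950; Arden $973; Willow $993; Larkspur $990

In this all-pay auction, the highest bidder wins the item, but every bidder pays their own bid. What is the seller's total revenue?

Sorting bids: 998 (Onyx) > 993 (Willow) > 990 (Larkspur) > 984 (Novara) > 973 (Arden) > 969 (Tessera) > …
Every bidder forfeits their bid regardless of winning.
Revenue = 998 + 942 + 984 + 943 + 969 + 950 + 973 + 993 + 990 = $8,742.

Total revenue: $8,742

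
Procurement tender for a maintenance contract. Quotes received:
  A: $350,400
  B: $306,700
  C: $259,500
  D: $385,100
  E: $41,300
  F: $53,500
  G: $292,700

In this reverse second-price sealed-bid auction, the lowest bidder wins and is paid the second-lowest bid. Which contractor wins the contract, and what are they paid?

E is paid $53,500

Bids in order: 41,300 (E) < 53,500 (F) < 259,500 (C) < 292,700 (G) < 306,700 (B) < 350,400 (A) < …
Second-price: E is paid F's bid of $53,500.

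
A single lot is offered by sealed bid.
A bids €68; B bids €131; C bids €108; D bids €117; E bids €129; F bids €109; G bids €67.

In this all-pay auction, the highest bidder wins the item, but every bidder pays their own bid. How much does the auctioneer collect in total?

Total revenue: €729

All-pay auction: the highest bidder wins the item, but every bidder pays their own bid.
Sorting bids: 131 (B) > 129 (E) > 117 (D) > 109 (F) > 108 (C) > 68 (A) > …
Every bidder forfeits their bid regardless of winning.
Revenue = 68 + 131 + 108 + 117 + 129 + 109 + 67 = €729.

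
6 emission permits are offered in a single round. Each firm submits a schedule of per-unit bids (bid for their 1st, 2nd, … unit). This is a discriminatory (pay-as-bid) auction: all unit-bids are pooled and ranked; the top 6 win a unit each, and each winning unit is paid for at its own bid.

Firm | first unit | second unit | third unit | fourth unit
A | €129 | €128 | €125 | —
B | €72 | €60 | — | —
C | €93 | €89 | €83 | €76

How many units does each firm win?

All unit-bids, highest first — top 6: 129 (A-1), 128 (A-2), 125 (A-3), 93 (C-1), 89 (C-2), 83 (C-3)
Next rejected bid: €76 (not a price — pay-as-bid).
Allocation: A 3, C 3.

A 3, C 3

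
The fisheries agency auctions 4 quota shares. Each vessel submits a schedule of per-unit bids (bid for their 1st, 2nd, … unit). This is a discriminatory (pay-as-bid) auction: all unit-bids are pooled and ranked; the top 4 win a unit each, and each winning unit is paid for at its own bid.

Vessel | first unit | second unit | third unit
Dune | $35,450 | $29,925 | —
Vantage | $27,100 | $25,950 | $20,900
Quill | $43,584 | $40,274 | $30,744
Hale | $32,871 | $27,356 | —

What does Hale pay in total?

Hale pays $32,871

Merging the schedules and taking the best 4: 43,584 (Quill-1), 40,274 (Quill-2), 35,450 (Dune-1), 32,871 (Hale-1)
Next rejected bid: $30,744 (not a price — pay-as-bid).
Hale's winning unit-bids: 32,871 = $32,871.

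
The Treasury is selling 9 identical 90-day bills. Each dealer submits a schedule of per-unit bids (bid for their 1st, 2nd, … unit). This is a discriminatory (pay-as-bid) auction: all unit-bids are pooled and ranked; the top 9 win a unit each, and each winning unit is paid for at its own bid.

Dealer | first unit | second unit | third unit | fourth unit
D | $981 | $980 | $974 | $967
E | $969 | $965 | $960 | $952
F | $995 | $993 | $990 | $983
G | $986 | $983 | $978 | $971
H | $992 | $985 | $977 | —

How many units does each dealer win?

Merging the schedules and taking the best 9: 995 (F-1), 993 (F-2), 992 (H-1), 990 (F-3), 986 (G-1), 985 (H-2), 983 (F-4), 983 (G-2), 981 (D-1)
Next rejected bid: $980 (not a price — pay-as-bid).
Allocation: D 1, F 4, G 2, H 2.

D 1, F 4, G 2, H 2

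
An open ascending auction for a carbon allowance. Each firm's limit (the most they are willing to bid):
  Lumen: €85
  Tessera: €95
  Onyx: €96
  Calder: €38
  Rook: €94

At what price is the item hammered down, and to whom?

Onyx wins at €95

Rule: the price rises until one bidder remains; the winner pays the price at which the last rival dropped out.
Limits in order: 96 (Onyx) > 95 (Tessera) > 94 (Rook) > 85 (Lumen) > 38 (Calder)
Tessera is the last rival to drop out, at €95; Onyx remains and wins at that price.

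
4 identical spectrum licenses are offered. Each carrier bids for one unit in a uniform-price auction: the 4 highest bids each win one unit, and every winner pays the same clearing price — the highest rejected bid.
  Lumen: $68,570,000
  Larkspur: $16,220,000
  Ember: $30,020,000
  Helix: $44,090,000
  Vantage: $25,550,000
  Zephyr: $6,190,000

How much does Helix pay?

Helix pays $16,220,000

Bids ranked high→low: 68,570,000 (Lumen), 44,090,000 (Helix), 30,020,000 (Ember), 25,550,000 (Vantage), 16,220,000 (Larkspur), 6,190,000 (Zephyr)
Winners (4 units): Lumen, Helix, Ember, Vantage.
First losing bid is Larkspur's $16,220,000, which sets the uniform price.
Helix wins → pays $16,220,000.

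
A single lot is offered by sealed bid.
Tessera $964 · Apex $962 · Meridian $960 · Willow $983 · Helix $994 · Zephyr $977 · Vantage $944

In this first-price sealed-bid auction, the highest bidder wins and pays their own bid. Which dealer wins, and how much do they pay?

Helix pays $994

First-price sealed-bid auction: the highest bidder wins and pays their own bid.
Bids in order: 994 (Helix) > 983 (Willow) > 977 (Zephyr) > 964 (Tessera) > 962 (Apex) > 960 (Meridian) > …
Helix is highest → pays own bid, $994.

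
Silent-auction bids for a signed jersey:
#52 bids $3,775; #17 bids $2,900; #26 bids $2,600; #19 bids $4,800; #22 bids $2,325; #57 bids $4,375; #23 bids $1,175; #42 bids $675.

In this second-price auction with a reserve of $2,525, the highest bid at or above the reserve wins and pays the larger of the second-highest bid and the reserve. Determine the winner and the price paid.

#19 pays $4,375

Rule: the highest bid at or above the reserve wins and pays the larger of the second-highest bid and the reserve.
Bids in order: 4,800 (#19) > 4,375 (#57) > 3,775 (#52) > 2,900 (#17) > 2,600 (#26) > 2,325 (#22) > …
Highest eligible bid: #19 at $4,800.
max(second-highest $4,375, reserve $2,525) = $4,375; the reserve does not bind.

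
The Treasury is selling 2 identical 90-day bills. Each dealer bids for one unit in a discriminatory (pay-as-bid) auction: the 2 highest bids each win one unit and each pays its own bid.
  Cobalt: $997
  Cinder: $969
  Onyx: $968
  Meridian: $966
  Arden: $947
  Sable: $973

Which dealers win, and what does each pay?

Cobalt $997, Sable $973

Bids ranked high→low: 997 (Cobalt), 973 (Sable), 969 (Cinder), 968 (Onyx), …
Winners (2 units): Cobalt, Sable.
Each winner pays its own bid: Cobalt $997, Sable $973.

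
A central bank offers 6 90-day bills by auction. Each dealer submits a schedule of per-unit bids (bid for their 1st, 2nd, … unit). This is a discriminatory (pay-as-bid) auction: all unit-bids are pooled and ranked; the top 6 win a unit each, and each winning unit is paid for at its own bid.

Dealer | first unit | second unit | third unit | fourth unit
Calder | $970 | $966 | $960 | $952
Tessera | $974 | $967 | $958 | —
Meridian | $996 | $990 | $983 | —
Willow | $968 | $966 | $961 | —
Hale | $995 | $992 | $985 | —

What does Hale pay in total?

Hale pays $2,972

Merging the schedules and taking the best 6: 996 (Meridian-1), 995 (Hale-1), 992 (Hale-2), 990 (Meridian-2), 985 (Hale-3), 983 (Meridian-3)
Next rejected bid: $974 (not a price — pay-as-bid).
Hale's winning unit-bids: 995 + 992 + 985 = $2,972.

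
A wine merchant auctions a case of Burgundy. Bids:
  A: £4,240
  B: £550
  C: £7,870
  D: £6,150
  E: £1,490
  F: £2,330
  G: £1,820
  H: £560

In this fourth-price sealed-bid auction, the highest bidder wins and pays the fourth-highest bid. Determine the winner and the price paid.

Sorting bids: 7,870 (C) > 6,150 (D) > 4,240 (A) > 2,330 (F) > 1,820 (G) > 1,490 (E) > …
C is highest; pays the fourth-highest bid, £2,330.

C pays £2,330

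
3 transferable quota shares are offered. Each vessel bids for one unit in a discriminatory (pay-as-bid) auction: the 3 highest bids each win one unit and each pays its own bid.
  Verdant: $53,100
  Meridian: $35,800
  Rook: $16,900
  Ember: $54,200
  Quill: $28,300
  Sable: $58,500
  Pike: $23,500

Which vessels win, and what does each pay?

Sable $58,500, Ember $54,200, Verdant $53,100

Sorting: 58,500 (Sable), 54,200 (Ember), 53,100 (Verdant), 35,800 (Meridian), 28,300 (Quill), …
Winners (3 units): Sable, Ember, Verdant.
Each winner pays its own bid: Sable $58,500, Ember $54,200, Verdant $53,100.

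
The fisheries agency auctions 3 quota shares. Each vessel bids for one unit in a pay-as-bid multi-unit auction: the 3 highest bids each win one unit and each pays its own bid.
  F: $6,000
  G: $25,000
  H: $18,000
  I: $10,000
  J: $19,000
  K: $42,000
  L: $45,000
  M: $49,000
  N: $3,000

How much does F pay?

Bids ranked high→low: 49,000 (M), 45,000 (L), 42,000 (K), 25,000 (G), 19,000 (J), …
The 3 highest are M, L, K.
F does not win → $0.

F pays $0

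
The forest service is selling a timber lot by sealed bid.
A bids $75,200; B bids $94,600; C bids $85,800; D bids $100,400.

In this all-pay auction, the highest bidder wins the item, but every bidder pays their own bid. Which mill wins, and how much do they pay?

D pays $100,400

Bids in order: 100,400 (D) > 94,600 (B) > 85,800 (C) > 75,200 (A)
D is highest and takes the item; every bidder forfeits their bid.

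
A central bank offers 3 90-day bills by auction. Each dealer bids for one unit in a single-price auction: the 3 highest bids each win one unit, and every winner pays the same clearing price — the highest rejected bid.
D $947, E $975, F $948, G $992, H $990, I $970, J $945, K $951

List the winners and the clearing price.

G, H, E; each pays $970

Sorting: 992 (G), 990 (H), 975 (E), 970 (I), 951 (K), …
The 3 highest are G, H, E.
First losing bid is I's $970, which sets the uniform price.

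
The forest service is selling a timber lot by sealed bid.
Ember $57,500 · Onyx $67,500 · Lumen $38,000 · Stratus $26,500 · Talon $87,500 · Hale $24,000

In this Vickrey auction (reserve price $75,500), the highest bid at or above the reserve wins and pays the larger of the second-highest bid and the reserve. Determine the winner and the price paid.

Rule: the highest bid at or above the reserve wins and pays the larger of the second-highest bid and the reserve.
Bids ranked: 87,500 (Talon) > 67,500 (Onyx) > 57,500 (Ember) > 38,000 (Lumen) > 26,500 (Stratus) > 24,000 (Hale)
Talon has the top bid at or above the reserve ($87,500).
Second-highest bid $67,500 is below the reserve $75,500, so the reserve binds → payment $75,500.

Talon pays $75,500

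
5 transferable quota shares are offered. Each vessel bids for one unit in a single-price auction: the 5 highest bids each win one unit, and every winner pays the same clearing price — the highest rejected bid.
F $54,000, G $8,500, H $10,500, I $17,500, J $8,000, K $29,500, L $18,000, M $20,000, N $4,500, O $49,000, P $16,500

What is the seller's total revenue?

Bids ranked high→low: 54,000 (F), 49,000 (O), 29,500 (K), 20,000 (M), 18,000 (L), 17,500 (I), 16,500 (P), …
Top 5: F, O, K, M, L.
Clearing price = highest rejected bid = $17,500.
Total revenue = 5 × $17,500 = $87,500.

Total revenue: $87,500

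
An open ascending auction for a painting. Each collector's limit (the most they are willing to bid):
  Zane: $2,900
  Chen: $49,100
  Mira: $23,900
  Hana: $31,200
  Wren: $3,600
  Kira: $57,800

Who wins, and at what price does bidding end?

Limits ranked: 57,800 (Kira) > 49,100 (Chen) > 31,200 (Hana) > 23,900 (Mira) > 3,600 (Wren) > 2,900 (Zane)
Once the price passes $49,100, only Kira is left; the hammer falls at Chen's limit of $49,100.

Kira wins at $49,100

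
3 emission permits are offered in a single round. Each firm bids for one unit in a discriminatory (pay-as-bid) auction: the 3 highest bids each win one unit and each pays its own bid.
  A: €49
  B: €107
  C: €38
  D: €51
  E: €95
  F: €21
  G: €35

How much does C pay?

Sorting: 107 (B), 95 (E), 51 (D), 49 (A), 38 (C), …
Winners (3 units): B, E, D.
C does not win → €0.

C pays €0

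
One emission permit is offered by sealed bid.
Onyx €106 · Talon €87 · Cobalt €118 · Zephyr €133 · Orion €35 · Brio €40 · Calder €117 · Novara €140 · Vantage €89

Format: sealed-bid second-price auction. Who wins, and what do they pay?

Novara pays €133

Bids ranked: 140 (Novara) > 133 (Zephyr) > 118 (Cobalt) > 117 (Calder) > 106 (Onyx) > 89 (Vantage) > …
Novara is highest; pays the second-highest bid, €133.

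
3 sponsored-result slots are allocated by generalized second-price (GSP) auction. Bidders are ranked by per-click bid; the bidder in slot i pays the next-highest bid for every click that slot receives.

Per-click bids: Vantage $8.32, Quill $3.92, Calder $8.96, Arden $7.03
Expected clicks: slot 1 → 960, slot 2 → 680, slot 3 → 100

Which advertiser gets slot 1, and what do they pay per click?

Calder; $8.32 per click

Sorting advertisers: $8.96 (Calder) > $8.32 (Vantage) > $7.03 (Arden) > $3.92 (Quill)
Slot 1 goes to the first-ranked bidder, Calder, who pays the next bid down: $8.32/click.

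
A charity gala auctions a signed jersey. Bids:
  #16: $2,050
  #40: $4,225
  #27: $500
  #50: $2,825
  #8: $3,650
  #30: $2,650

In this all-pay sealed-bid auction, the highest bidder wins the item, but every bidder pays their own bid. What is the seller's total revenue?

Sorting bids: 4,225 (#40) > 3,650 (#8) > 2,825 (#50) > 2,650 (#30) > 2,050 (#16) > 500 (#27)
Every bidder forfeits their bid regardless of winning.
Revenue = 2,050 + 4,225 + 500 + 2,825 + 3,650 + 2,650 = $15,900.

Total revenue: $15,900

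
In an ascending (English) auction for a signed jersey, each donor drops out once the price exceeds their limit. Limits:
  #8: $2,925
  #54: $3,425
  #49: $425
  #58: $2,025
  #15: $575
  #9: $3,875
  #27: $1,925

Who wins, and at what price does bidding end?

Sorting limits: 3,875 (#9) > 3,425 (#54) > 2,925 (#8) > 2,025 (#58) > 1,925 (#27) > 575 (#15) > …
Once the price passes $3,425, only #9 is left; the hammer falls at #54's limit of $3,425.

#9 wins at $3,425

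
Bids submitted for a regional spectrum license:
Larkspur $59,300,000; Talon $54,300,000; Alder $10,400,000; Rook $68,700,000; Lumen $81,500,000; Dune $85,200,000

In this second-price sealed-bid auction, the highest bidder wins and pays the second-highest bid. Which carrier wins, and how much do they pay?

Dune pays $81,500,000

Bids ranked: 85,200,000 (Dune) > 81,500,000 (Lumen) > 68,700,000 (Rook) > 59,300,000 (Larkspur) > 54,300,000 (Talon) > 10,400,000 (Alder)
Second-price: Dune pays Lumen's bid of $81,500,000.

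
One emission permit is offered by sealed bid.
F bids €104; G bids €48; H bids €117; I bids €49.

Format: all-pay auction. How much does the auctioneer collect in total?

Rule: the highest bidder wins the item, but every bidder pays their own bid.
Bids ranked: 117 (H) > 104 (F) > 49 (I) > 48 (G)
H wins with the top bid; all bids are sunk regardless.
Every bidder forfeits their bid regardless of winning.
Revenue = 104 + 48 + 117 + 49 = €318.

Total revenue: €318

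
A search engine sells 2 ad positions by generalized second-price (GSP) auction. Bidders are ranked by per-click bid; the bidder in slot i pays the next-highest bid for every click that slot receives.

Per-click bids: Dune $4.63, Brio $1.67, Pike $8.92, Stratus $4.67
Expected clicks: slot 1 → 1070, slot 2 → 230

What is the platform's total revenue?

Sorting advertisers: $8.92 (Pike) > $4.67 (Stratus) > $4.63 (Dune) > …
Slot 1: Pike pays $4.67 × 1070 = $4996.90
Slot 2: Stratus pays $4.63 × 230 = $1064.90
Total = $6061.80

Total revenue: $6061.80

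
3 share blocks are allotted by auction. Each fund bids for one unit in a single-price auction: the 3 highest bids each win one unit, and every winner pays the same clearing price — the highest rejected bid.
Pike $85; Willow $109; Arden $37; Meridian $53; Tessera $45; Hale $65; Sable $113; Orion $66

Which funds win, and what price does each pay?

Ordering the bids: 113 (Sable), 109 (Willow), 85 (Pike), 66 (Orion), 65 (Hale), …
The 3 highest are Sable, Willow, Pike.
First losing bid is Orion's $66, which sets the uniform price.

Sable, Willow, Pike; each pays $66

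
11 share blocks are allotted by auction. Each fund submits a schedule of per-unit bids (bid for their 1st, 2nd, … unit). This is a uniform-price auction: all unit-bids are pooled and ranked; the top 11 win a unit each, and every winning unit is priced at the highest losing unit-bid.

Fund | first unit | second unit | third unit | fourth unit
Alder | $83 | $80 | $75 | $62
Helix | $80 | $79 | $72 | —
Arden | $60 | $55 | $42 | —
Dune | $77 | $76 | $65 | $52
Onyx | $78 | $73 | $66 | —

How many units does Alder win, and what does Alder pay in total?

Alder: 3 units, pays $195

All unit-bids, highest first — top 11: 83 (Alder-1), 80 (Alder-2), 80 (Helix-1), 79 (Helix-2), 78 (Onyx-1), 77 (Dune-1), 76 (Dune-2), 75 (Alder-3), 73 (Onyx-2), 72 (Helix-3), 66 (Onyx-3)
Highest rejected unit-bid = $65.
Alder wins 3 unit(s) at $65 each.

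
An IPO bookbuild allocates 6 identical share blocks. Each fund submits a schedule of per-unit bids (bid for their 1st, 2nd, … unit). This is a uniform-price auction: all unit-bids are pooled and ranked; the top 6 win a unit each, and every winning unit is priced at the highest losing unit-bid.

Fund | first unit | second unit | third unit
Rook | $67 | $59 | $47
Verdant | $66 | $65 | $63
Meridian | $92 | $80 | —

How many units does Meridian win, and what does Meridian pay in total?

Merging the schedules and taking the best 6: 92 (Meridian-1), 80 (Meridian-2), 67 (Rook-1), 66 (Verdant-1), 65 (Verdant-2), 63 (Verdant-3)
The (k+1)-th unit-bid is $59.
Meridian wins 2 unit(s) at $59 each.

Meridian: 2 units, pays $118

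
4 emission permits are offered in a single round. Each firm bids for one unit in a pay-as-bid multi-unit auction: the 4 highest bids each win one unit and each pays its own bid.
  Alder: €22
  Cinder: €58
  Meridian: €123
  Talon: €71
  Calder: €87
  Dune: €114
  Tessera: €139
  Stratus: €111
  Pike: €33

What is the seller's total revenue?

Bids ranked high→low: 139 (Tessera), 123 (Meridian), 114 (Dune), 111 (Stratus), 87 (Calder), 71 (Talon), …
The 4 highest are Tessera, Meridian, Dune, Stratus.
Total revenue = 139 + 123 + 114 + 111 = €487.

Total revenue: €487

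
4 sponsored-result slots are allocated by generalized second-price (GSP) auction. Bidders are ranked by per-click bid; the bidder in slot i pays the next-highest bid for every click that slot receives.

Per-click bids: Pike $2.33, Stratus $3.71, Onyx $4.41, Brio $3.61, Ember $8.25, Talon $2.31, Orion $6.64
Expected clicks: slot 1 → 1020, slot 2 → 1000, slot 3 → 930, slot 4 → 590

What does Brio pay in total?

Per-click bids in order: $8.25 (Ember) > $6.64 (Orion) > $4.41 (Onyx) > $3.71 (Stratus) > $3.61 (Brio) > …
Brio ranks below slot 4 → no slot, pays nothing.

Brio pays $0.00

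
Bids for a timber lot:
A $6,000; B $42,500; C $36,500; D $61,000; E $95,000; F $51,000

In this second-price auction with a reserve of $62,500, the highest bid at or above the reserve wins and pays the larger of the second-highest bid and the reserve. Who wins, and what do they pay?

E pays $62,500

Sorting bids: 95,000 (E) > 61,000 (D) > 51,000 (F) > 42,500 (B) > 36,500 (C) > 6,000 (A)
E has the top bid at or above the reserve ($95,000).
Second-highest bid $61,000 is below the reserve $62,500, so the reserve binds → payment $62,500.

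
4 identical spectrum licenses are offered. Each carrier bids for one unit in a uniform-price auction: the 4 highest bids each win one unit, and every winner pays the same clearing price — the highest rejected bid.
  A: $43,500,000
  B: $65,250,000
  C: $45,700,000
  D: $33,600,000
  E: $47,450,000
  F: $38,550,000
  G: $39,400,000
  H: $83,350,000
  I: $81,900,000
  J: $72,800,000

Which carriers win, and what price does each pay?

H, I, J, B; each pays $47,450,000

Ordering the bids: 83,350,000 (H), 81,900,000 (I), 72,800,000 (J), 65,250,000 (B), 47,450,000 (E), 45,700,000 (C), …
Winners (4 units): H, I, J, B.
Highest unsuccessful bid: $47,450,000 → clearing price.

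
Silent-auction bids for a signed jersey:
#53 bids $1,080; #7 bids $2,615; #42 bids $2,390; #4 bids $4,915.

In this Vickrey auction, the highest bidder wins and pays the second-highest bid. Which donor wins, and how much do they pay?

#4 pays $2,615

Bids ranked: 4,915 (#4) > 2,615 (#7) > 2,390 (#42) > 1,080 (#53)
Second-price: #4 pays #7's bid of $2,615.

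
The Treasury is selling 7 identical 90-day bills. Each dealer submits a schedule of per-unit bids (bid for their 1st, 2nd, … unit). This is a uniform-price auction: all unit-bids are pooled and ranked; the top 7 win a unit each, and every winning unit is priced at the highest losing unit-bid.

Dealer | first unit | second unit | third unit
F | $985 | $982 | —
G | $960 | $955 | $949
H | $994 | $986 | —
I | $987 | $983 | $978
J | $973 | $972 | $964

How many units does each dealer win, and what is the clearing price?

F 2, H 2, I 3; clearing price $973

All unit-bids, highest first — top 7: 994 (H-1), 987 (I-1), 986 (H-2), 985 (F-1), 983 (I-2), 982 (F-2), 978 (I-3)
The (k+1)-th unit-bid is $973.
Allocation: F 2, H 2, I 3.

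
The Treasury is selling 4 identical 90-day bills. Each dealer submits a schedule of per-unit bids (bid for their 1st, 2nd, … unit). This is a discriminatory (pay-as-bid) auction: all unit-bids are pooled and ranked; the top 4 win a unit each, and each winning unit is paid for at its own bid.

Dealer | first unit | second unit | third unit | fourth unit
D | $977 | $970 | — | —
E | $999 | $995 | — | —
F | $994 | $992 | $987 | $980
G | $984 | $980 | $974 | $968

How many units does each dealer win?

Pooled unit-bids ranked (top 4): 999 (E-1), 995 (E-2), 994 (F-1), 992 (F-2)
Next rejected bid: $987 (not a price — pay-as-bid).
Allocation: E 2, F 2.

E 2, F 2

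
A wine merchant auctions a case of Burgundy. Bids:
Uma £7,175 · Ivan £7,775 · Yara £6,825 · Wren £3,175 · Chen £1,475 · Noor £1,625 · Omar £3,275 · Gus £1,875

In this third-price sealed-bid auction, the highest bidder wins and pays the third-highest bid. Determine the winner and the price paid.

Bids ranked: 7,775 (Ivan) > 7,175 (Uma) > 6,825 (Yara) > 3,275 (Omar) > 3,175 (Wren) > 1,875 (Gus) > …
Ivan is highest; pays the third-highest bid, £6,825.

Ivan pays £6,825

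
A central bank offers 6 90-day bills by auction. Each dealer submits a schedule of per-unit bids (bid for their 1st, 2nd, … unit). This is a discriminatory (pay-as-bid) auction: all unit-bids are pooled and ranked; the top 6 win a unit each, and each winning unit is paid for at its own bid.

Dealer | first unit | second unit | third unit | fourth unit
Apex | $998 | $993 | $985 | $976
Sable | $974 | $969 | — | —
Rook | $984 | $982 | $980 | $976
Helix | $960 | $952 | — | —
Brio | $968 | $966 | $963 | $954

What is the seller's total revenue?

Total revenue: $5,922

All unit-bids, highest first — top 6: 998 (Apex-1), 993 (Apex-2), 985 (Apex-3), 984 (Rook-1), 982 (Rook-2), 980 (Rook-3)
Next rejected bid: $976 (not a price — pay-as-bid).
Each winning unit pays its own bid.
Revenue = 998 + 993 + 985 + 984 + 982 + 980 = $5,922.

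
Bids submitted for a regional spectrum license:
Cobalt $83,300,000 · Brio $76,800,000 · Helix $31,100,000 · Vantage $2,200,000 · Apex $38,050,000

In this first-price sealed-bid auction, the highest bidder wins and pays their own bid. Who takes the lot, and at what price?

Cobalt pays $83,300,000

First-price sealed-bid auction: the highest bidder wins and pays their own bid.
Bids in order: 83,300,000 (Cobalt) > 76,800,000 (Brio) > 38,050,000 (Apex) > 31,100,000 (Helix) > 2,200,000 (Vantage)
Cobalt is highest → pays own bid, $83,300,000.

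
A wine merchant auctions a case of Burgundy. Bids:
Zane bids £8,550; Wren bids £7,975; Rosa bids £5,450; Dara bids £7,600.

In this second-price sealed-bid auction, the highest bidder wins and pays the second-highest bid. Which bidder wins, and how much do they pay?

Zane pays £7,975

Bids ranked: 8,550 (Zane) > 7,975 (Wren) > 7,600 (Dara) > 5,450 (Rosa)
Zane is highest; pays the second-highest bid, £7,975.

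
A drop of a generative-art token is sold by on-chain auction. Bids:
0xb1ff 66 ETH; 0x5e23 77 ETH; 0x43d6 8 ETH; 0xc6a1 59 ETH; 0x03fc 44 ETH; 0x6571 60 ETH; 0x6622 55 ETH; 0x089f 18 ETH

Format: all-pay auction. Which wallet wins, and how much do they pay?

0x5e23 pays 77 ETH

Sorting bids: 77 (0x5e23) > 66 (0xb1ff) > 60 (0x6571) > 59 (0xc6a1) > 55 (0x6622) > 44 (0x03fc) > …
0x5e23 wins with the top bid; all bids are sunk regardless.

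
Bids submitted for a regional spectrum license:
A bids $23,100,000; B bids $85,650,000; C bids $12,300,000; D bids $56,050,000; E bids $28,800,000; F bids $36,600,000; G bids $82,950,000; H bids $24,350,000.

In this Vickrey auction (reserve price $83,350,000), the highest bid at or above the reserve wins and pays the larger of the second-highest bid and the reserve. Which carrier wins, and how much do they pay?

Vickrey auction (reserve price $83,350,000): the highest bid at or above the reserve wins and pays the larger of the second-highest bid and the reserve.
Bids in order: 85,650,000 (B) > 82,950,000 (G) > 56,050,000 (D) > 36,600,000 (F) > 28,800,000 (E) > 24,350,000 (H) > …
Highest eligible bid: B at $85,650,000.
max(second-highest $82,950,000, reserve $83,350,000) = $83,350,000.

B pays $83,350,000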